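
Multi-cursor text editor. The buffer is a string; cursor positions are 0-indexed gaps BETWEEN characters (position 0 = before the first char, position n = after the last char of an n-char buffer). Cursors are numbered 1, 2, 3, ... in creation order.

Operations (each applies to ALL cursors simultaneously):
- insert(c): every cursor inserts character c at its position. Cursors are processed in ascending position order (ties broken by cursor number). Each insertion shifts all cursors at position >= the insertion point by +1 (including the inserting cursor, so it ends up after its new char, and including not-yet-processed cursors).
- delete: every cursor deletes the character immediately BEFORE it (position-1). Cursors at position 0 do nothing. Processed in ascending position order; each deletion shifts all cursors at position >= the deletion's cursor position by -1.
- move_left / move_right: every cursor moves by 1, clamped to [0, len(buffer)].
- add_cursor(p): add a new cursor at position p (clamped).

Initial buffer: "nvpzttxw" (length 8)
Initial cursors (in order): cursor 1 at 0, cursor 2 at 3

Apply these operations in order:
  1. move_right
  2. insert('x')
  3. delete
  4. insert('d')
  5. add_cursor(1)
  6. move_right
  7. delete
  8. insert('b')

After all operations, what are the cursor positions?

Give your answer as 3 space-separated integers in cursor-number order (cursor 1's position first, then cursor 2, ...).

Answer: 3 7 3

Derivation:
After op 1 (move_right): buffer="nvpzttxw" (len 8), cursors c1@1 c2@4, authorship ........
After op 2 (insert('x')): buffer="nxvpzxttxw" (len 10), cursors c1@2 c2@6, authorship .1...2....
After op 3 (delete): buffer="nvpzttxw" (len 8), cursors c1@1 c2@4, authorship ........
After op 4 (insert('d')): buffer="ndvpzdttxw" (len 10), cursors c1@2 c2@6, authorship .1...2....
After op 5 (add_cursor(1)): buffer="ndvpzdttxw" (len 10), cursors c3@1 c1@2 c2@6, authorship .1...2....
After op 6 (move_right): buffer="ndvpzdttxw" (len 10), cursors c3@2 c1@3 c2@7, authorship .1...2....
After op 7 (delete): buffer="npzdtxw" (len 7), cursors c1@1 c3@1 c2@4, authorship ...2...
After op 8 (insert('b')): buffer="nbbpzdbtxw" (len 10), cursors c1@3 c3@3 c2@7, authorship .13..22...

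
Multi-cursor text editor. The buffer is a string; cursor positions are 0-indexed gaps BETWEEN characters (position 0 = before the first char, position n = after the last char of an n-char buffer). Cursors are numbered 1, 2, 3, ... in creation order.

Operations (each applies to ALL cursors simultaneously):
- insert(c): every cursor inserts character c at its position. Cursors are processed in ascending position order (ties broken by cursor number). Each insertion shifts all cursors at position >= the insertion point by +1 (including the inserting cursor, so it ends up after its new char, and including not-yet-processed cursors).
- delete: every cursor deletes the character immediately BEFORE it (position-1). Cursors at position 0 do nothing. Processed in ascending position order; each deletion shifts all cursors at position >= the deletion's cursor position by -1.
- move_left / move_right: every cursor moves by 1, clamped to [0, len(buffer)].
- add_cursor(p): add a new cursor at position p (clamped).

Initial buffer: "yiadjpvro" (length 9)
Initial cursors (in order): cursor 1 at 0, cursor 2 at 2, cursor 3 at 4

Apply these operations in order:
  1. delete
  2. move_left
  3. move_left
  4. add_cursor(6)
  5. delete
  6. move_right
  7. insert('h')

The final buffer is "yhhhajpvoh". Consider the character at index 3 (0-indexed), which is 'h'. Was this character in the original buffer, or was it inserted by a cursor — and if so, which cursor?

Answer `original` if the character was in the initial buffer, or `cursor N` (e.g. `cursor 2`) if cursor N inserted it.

Answer: cursor 3

Derivation:
After op 1 (delete): buffer="yajpvro" (len 7), cursors c1@0 c2@1 c3@2, authorship .......
After op 2 (move_left): buffer="yajpvro" (len 7), cursors c1@0 c2@0 c3@1, authorship .......
After op 3 (move_left): buffer="yajpvro" (len 7), cursors c1@0 c2@0 c3@0, authorship .......
After op 4 (add_cursor(6)): buffer="yajpvro" (len 7), cursors c1@0 c2@0 c3@0 c4@6, authorship .......
After op 5 (delete): buffer="yajpvo" (len 6), cursors c1@0 c2@0 c3@0 c4@5, authorship ......
After op 6 (move_right): buffer="yajpvo" (len 6), cursors c1@1 c2@1 c3@1 c4@6, authorship ......
After op 7 (insert('h')): buffer="yhhhajpvoh" (len 10), cursors c1@4 c2@4 c3@4 c4@10, authorship .123.....4
Authorship (.=original, N=cursor N): . 1 2 3 . . . . . 4
Index 3: author = 3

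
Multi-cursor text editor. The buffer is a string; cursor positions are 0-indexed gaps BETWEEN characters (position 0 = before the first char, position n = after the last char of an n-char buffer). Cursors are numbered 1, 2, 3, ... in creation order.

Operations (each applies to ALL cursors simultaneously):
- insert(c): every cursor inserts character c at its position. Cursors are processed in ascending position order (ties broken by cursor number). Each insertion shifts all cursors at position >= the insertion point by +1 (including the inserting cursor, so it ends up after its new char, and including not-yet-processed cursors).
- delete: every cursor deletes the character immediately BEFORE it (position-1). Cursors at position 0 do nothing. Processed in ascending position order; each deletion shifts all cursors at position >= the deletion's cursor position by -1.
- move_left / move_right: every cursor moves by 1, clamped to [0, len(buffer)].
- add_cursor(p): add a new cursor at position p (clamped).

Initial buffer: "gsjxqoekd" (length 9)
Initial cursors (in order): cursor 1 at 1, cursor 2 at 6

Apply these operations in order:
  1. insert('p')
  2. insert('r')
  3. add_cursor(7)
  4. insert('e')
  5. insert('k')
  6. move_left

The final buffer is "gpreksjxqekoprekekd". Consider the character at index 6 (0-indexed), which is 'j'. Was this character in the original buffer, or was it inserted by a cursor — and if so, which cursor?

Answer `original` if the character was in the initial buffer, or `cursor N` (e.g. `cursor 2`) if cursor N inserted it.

After op 1 (insert('p')): buffer="gpsjxqopekd" (len 11), cursors c1@2 c2@8, authorship .1.....2...
After op 2 (insert('r')): buffer="gprsjxqoprekd" (len 13), cursors c1@3 c2@10, authorship .11.....22...
After op 3 (add_cursor(7)): buffer="gprsjxqoprekd" (len 13), cursors c1@3 c3@7 c2@10, authorship .11.....22...
After op 4 (insert('e')): buffer="gpresjxqeopreekd" (len 16), cursors c1@4 c3@9 c2@13, authorship .111....3.222...
After op 5 (insert('k')): buffer="gpreksjxqekoprekekd" (len 19), cursors c1@5 c3@11 c2@16, authorship .1111....33.2222...
After op 6 (move_left): buffer="gpreksjxqekoprekekd" (len 19), cursors c1@4 c3@10 c2@15, authorship .1111....33.2222...
Authorship (.=original, N=cursor N): . 1 1 1 1 . . . . 3 3 . 2 2 2 2 . . .
Index 6: author = original

Answer: original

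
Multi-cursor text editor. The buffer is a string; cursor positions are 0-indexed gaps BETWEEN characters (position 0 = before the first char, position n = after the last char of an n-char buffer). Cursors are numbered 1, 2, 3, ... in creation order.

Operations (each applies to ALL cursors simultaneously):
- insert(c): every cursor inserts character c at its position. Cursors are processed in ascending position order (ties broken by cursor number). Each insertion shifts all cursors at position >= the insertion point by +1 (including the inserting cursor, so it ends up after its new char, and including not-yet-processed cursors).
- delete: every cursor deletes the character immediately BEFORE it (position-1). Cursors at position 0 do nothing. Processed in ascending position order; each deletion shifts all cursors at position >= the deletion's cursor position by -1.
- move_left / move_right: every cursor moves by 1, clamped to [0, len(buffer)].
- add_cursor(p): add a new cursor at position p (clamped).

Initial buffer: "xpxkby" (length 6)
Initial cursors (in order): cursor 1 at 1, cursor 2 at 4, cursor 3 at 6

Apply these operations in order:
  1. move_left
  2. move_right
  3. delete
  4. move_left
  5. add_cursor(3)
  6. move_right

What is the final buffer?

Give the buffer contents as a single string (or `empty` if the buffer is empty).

Answer: pxb

Derivation:
After op 1 (move_left): buffer="xpxkby" (len 6), cursors c1@0 c2@3 c3@5, authorship ......
After op 2 (move_right): buffer="xpxkby" (len 6), cursors c1@1 c2@4 c3@6, authorship ......
After op 3 (delete): buffer="pxb" (len 3), cursors c1@0 c2@2 c3@3, authorship ...
After op 4 (move_left): buffer="pxb" (len 3), cursors c1@0 c2@1 c3@2, authorship ...
After op 5 (add_cursor(3)): buffer="pxb" (len 3), cursors c1@0 c2@1 c3@2 c4@3, authorship ...
After op 6 (move_right): buffer="pxb" (len 3), cursors c1@1 c2@2 c3@3 c4@3, authorship ...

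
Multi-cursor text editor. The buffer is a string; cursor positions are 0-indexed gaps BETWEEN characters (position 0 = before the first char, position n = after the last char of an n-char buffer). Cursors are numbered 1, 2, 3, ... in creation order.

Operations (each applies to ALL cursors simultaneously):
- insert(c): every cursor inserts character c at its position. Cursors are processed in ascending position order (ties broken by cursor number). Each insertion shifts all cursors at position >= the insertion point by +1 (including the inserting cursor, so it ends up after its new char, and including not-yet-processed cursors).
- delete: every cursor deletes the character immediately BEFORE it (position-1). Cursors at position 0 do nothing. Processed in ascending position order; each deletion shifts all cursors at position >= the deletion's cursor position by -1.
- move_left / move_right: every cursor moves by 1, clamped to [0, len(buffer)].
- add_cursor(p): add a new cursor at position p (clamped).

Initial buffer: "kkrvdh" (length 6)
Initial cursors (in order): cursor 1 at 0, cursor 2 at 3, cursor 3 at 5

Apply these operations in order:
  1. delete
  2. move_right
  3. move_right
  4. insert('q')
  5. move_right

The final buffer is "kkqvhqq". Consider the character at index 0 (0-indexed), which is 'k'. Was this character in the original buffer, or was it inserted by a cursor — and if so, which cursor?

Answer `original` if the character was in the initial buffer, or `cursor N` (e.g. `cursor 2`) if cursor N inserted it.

Answer: original

Derivation:
After op 1 (delete): buffer="kkvh" (len 4), cursors c1@0 c2@2 c3@3, authorship ....
After op 2 (move_right): buffer="kkvh" (len 4), cursors c1@1 c2@3 c3@4, authorship ....
After op 3 (move_right): buffer="kkvh" (len 4), cursors c1@2 c2@4 c3@4, authorship ....
After op 4 (insert('q')): buffer="kkqvhqq" (len 7), cursors c1@3 c2@7 c3@7, authorship ..1..23
After op 5 (move_right): buffer="kkqvhqq" (len 7), cursors c1@4 c2@7 c3@7, authorship ..1..23
Authorship (.=original, N=cursor N): . . 1 . . 2 3
Index 0: author = original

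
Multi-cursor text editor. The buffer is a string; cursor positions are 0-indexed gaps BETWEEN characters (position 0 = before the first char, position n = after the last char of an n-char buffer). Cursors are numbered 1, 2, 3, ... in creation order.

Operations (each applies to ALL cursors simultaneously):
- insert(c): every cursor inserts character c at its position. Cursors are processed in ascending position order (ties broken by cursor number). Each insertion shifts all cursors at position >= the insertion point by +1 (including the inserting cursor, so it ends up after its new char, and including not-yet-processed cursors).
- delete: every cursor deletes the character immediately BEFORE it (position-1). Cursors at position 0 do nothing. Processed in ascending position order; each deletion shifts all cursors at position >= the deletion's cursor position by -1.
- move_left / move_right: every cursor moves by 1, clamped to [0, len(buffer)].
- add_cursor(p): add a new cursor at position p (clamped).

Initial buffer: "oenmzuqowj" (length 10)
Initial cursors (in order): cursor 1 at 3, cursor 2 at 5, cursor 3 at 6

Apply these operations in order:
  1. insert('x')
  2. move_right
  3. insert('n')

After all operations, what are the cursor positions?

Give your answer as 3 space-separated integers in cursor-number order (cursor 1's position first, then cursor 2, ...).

After op 1 (insert('x')): buffer="oenxmzxuxqowj" (len 13), cursors c1@4 c2@7 c3@9, authorship ...1..2.3....
After op 2 (move_right): buffer="oenxmzxuxqowj" (len 13), cursors c1@5 c2@8 c3@10, authorship ...1..2.3....
After op 3 (insert('n')): buffer="oenxmnzxunxqnowj" (len 16), cursors c1@6 c2@10 c3@13, authorship ...1.1.2.23.3...

Answer: 6 10 13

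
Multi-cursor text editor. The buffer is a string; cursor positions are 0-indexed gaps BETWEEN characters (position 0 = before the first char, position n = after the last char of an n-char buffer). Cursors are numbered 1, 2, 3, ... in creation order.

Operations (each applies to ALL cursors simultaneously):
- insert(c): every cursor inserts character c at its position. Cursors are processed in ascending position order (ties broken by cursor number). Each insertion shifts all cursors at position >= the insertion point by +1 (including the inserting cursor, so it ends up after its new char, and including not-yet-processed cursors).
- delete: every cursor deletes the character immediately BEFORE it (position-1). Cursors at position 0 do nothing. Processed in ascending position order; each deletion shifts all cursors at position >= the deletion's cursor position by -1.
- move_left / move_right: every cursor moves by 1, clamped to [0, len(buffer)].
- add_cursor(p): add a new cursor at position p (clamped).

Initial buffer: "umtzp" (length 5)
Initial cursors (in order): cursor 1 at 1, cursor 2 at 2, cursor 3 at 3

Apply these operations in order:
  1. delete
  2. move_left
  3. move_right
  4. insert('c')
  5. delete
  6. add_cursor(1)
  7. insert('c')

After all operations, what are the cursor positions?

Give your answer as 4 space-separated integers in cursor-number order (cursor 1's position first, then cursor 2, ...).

Answer: 5 5 5 5

Derivation:
After op 1 (delete): buffer="zp" (len 2), cursors c1@0 c2@0 c3@0, authorship ..
After op 2 (move_left): buffer="zp" (len 2), cursors c1@0 c2@0 c3@0, authorship ..
After op 3 (move_right): buffer="zp" (len 2), cursors c1@1 c2@1 c3@1, authorship ..
After op 4 (insert('c')): buffer="zcccp" (len 5), cursors c1@4 c2@4 c3@4, authorship .123.
After op 5 (delete): buffer="zp" (len 2), cursors c1@1 c2@1 c3@1, authorship ..
After op 6 (add_cursor(1)): buffer="zp" (len 2), cursors c1@1 c2@1 c3@1 c4@1, authorship ..
After op 7 (insert('c')): buffer="zccccp" (len 6), cursors c1@5 c2@5 c3@5 c4@5, authorship .1234.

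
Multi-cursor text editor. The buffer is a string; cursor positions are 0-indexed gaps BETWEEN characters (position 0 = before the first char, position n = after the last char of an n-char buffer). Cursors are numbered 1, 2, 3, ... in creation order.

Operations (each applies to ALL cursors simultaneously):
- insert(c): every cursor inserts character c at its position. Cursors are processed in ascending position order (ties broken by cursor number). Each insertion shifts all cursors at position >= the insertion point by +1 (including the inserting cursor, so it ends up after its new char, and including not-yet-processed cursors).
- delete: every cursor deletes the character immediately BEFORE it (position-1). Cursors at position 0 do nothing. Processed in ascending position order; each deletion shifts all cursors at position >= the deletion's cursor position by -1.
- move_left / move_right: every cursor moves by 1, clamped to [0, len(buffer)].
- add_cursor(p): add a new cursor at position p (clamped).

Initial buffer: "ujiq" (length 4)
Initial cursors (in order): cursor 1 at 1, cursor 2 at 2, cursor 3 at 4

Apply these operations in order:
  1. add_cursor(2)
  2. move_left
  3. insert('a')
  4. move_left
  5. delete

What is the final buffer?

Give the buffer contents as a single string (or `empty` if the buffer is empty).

Answer: aajaq

Derivation:
After op 1 (add_cursor(2)): buffer="ujiq" (len 4), cursors c1@1 c2@2 c4@2 c3@4, authorship ....
After op 2 (move_left): buffer="ujiq" (len 4), cursors c1@0 c2@1 c4@1 c3@3, authorship ....
After op 3 (insert('a')): buffer="auaajiaq" (len 8), cursors c1@1 c2@4 c4@4 c3@7, authorship 1.24..3.
After op 4 (move_left): buffer="auaajiaq" (len 8), cursors c1@0 c2@3 c4@3 c3@6, authorship 1.24..3.
After op 5 (delete): buffer="aajaq" (len 5), cursors c1@0 c2@1 c4@1 c3@3, authorship 14.3.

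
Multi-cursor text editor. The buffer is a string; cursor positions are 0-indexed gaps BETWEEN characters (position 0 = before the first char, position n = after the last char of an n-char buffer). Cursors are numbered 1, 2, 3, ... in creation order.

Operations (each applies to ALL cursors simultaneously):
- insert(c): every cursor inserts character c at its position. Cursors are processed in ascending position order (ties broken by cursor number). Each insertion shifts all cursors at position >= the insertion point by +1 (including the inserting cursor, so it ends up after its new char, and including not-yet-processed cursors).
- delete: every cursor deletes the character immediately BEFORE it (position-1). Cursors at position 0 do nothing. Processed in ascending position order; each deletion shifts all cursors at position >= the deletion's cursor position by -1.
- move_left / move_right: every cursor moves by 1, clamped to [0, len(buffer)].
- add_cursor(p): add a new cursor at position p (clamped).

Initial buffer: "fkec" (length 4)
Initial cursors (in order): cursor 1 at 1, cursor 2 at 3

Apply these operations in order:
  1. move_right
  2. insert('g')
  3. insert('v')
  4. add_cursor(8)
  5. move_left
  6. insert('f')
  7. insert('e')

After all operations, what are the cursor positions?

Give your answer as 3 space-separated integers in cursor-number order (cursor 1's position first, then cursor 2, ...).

Answer: 5 13 13

Derivation:
After op 1 (move_right): buffer="fkec" (len 4), cursors c1@2 c2@4, authorship ....
After op 2 (insert('g')): buffer="fkgecg" (len 6), cursors c1@3 c2@6, authorship ..1..2
After op 3 (insert('v')): buffer="fkgvecgv" (len 8), cursors c1@4 c2@8, authorship ..11..22
After op 4 (add_cursor(8)): buffer="fkgvecgv" (len 8), cursors c1@4 c2@8 c3@8, authorship ..11..22
After op 5 (move_left): buffer="fkgvecgv" (len 8), cursors c1@3 c2@7 c3@7, authorship ..11..22
After op 6 (insert('f')): buffer="fkgfvecgffv" (len 11), cursors c1@4 c2@10 c3@10, authorship ..111..2232
After op 7 (insert('e')): buffer="fkgfevecgffeev" (len 14), cursors c1@5 c2@13 c3@13, authorship ..1111..223232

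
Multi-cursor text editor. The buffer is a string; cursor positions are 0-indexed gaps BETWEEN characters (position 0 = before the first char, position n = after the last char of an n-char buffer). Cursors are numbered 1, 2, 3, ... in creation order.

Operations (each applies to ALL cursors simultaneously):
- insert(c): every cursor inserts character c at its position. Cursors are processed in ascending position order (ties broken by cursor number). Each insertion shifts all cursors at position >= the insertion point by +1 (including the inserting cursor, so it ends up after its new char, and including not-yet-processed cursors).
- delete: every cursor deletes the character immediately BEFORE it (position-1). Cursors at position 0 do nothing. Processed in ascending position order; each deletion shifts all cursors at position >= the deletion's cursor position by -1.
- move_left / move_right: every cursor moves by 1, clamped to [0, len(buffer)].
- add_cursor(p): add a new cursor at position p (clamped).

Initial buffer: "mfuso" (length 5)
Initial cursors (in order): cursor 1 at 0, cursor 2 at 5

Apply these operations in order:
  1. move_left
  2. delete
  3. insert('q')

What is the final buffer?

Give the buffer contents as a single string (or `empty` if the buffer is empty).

Answer: qmfuqo

Derivation:
After op 1 (move_left): buffer="mfuso" (len 5), cursors c1@0 c2@4, authorship .....
After op 2 (delete): buffer="mfuo" (len 4), cursors c1@0 c2@3, authorship ....
After op 3 (insert('q')): buffer="qmfuqo" (len 6), cursors c1@1 c2@5, authorship 1...2.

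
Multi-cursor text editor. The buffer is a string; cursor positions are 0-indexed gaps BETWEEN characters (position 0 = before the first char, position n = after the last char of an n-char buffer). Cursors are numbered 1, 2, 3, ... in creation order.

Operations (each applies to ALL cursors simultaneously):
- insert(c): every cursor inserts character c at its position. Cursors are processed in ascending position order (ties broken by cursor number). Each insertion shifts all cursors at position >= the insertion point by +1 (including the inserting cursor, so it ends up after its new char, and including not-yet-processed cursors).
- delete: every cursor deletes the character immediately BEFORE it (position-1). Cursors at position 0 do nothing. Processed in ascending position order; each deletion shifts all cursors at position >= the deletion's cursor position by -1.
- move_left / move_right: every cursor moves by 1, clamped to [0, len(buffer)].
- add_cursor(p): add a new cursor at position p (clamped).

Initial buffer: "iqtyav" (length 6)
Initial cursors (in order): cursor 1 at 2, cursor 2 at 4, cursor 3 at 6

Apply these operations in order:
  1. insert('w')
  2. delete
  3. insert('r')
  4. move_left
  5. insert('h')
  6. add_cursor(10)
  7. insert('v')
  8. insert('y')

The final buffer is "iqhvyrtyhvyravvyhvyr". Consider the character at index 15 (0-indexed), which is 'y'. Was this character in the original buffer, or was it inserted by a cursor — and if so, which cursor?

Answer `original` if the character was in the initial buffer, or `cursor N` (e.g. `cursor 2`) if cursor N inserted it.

Answer: cursor 4

Derivation:
After op 1 (insert('w')): buffer="iqwtywavw" (len 9), cursors c1@3 c2@6 c3@9, authorship ..1..2..3
After op 2 (delete): buffer="iqtyav" (len 6), cursors c1@2 c2@4 c3@6, authorship ......
After op 3 (insert('r')): buffer="iqrtyravr" (len 9), cursors c1@3 c2@6 c3@9, authorship ..1..2..3
After op 4 (move_left): buffer="iqrtyravr" (len 9), cursors c1@2 c2@5 c3@8, authorship ..1..2..3
After op 5 (insert('h')): buffer="iqhrtyhravhr" (len 12), cursors c1@3 c2@7 c3@11, authorship ..11..22..33
After op 6 (add_cursor(10)): buffer="iqhrtyhravhr" (len 12), cursors c1@3 c2@7 c4@10 c3@11, authorship ..11..22..33
After op 7 (insert('v')): buffer="iqhvrtyhvravvhvr" (len 16), cursors c1@4 c2@9 c4@13 c3@15, authorship ..111..222..4333
After op 8 (insert('y')): buffer="iqhvyrtyhvyravvyhvyr" (len 20), cursors c1@5 c2@11 c4@16 c3@19, authorship ..1111..2222..443333
Authorship (.=original, N=cursor N): . . 1 1 1 1 . . 2 2 2 2 . . 4 4 3 3 3 3
Index 15: author = 4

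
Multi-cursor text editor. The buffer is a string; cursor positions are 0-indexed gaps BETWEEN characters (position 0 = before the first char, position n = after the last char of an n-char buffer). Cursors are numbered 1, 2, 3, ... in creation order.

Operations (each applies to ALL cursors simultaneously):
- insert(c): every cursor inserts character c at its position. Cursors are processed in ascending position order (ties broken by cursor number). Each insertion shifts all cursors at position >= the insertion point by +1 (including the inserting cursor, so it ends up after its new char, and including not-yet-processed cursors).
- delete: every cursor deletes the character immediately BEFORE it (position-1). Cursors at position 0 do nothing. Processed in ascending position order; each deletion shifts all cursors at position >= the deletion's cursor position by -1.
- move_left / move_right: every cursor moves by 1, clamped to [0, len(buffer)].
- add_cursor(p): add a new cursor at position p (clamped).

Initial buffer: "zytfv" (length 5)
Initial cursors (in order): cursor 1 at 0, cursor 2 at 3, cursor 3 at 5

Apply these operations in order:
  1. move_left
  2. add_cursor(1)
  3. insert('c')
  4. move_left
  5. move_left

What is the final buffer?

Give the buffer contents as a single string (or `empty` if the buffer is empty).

After op 1 (move_left): buffer="zytfv" (len 5), cursors c1@0 c2@2 c3@4, authorship .....
After op 2 (add_cursor(1)): buffer="zytfv" (len 5), cursors c1@0 c4@1 c2@2 c3@4, authorship .....
After op 3 (insert('c')): buffer="czcyctfcv" (len 9), cursors c1@1 c4@3 c2@5 c3@8, authorship 1.4.2..3.
After op 4 (move_left): buffer="czcyctfcv" (len 9), cursors c1@0 c4@2 c2@4 c3@7, authorship 1.4.2..3.
After op 5 (move_left): buffer="czcyctfcv" (len 9), cursors c1@0 c4@1 c2@3 c3@6, authorship 1.4.2..3.

Answer: czcyctfcv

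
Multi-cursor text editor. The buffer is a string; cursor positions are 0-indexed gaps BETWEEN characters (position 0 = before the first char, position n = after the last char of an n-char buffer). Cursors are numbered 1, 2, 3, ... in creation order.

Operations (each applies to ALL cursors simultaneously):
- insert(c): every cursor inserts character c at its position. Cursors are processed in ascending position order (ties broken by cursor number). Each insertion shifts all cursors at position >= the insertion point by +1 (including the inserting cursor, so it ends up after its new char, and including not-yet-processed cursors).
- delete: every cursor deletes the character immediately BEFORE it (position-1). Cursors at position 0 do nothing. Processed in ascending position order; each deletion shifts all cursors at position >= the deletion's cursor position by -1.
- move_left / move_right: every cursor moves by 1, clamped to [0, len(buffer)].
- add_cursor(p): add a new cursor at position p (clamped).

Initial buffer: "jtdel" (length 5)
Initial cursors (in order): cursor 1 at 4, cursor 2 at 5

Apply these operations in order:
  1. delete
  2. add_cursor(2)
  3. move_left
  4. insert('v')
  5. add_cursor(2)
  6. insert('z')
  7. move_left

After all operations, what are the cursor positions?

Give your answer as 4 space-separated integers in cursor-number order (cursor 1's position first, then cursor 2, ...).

Answer: 8 8 3 3

Derivation:
After op 1 (delete): buffer="jtd" (len 3), cursors c1@3 c2@3, authorship ...
After op 2 (add_cursor(2)): buffer="jtd" (len 3), cursors c3@2 c1@3 c2@3, authorship ...
After op 3 (move_left): buffer="jtd" (len 3), cursors c3@1 c1@2 c2@2, authorship ...
After op 4 (insert('v')): buffer="jvtvvd" (len 6), cursors c3@2 c1@5 c2@5, authorship .3.12.
After op 5 (add_cursor(2)): buffer="jvtvvd" (len 6), cursors c3@2 c4@2 c1@5 c2@5, authorship .3.12.
After op 6 (insert('z')): buffer="jvzztvvzzd" (len 10), cursors c3@4 c4@4 c1@9 c2@9, authorship .334.1212.
After op 7 (move_left): buffer="jvzztvvzzd" (len 10), cursors c3@3 c4@3 c1@8 c2@8, authorship .334.1212.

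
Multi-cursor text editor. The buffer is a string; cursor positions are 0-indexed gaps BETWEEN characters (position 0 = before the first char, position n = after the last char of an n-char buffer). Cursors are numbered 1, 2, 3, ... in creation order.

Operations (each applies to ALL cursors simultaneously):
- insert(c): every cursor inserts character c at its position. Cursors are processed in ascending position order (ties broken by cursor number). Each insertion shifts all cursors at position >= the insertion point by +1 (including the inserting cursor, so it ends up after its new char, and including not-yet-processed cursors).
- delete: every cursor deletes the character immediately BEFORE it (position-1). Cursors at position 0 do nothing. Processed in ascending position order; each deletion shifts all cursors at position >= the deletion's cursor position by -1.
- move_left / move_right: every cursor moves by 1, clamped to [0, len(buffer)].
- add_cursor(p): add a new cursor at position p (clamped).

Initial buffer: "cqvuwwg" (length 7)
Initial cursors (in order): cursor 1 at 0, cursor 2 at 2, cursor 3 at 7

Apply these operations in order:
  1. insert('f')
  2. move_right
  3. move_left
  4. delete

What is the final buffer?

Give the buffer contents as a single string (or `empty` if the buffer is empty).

After op 1 (insert('f')): buffer="fcqfvuwwgf" (len 10), cursors c1@1 c2@4 c3@10, authorship 1..2.....3
After op 2 (move_right): buffer="fcqfvuwwgf" (len 10), cursors c1@2 c2@5 c3@10, authorship 1..2.....3
After op 3 (move_left): buffer="fcqfvuwwgf" (len 10), cursors c1@1 c2@4 c3@9, authorship 1..2.....3
After op 4 (delete): buffer="cqvuwwf" (len 7), cursors c1@0 c2@2 c3@6, authorship ......3

Answer: cqvuwwf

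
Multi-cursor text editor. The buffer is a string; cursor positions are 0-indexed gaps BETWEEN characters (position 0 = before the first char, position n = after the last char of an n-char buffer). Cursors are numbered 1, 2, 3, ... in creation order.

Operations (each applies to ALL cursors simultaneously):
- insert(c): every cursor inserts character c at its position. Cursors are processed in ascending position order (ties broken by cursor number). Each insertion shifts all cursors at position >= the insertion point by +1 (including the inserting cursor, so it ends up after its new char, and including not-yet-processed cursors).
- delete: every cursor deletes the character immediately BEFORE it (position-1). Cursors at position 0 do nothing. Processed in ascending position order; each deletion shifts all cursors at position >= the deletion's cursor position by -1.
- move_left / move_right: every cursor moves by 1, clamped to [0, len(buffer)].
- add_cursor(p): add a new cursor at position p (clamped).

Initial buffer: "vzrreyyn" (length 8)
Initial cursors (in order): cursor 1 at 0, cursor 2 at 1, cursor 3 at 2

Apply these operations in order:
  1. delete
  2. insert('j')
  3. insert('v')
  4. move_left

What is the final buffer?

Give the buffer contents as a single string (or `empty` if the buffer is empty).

Answer: jjjvvvrreyyn

Derivation:
After op 1 (delete): buffer="rreyyn" (len 6), cursors c1@0 c2@0 c3@0, authorship ......
After op 2 (insert('j')): buffer="jjjrreyyn" (len 9), cursors c1@3 c2@3 c3@3, authorship 123......
After op 3 (insert('v')): buffer="jjjvvvrreyyn" (len 12), cursors c1@6 c2@6 c3@6, authorship 123123......
After op 4 (move_left): buffer="jjjvvvrreyyn" (len 12), cursors c1@5 c2@5 c3@5, authorship 123123......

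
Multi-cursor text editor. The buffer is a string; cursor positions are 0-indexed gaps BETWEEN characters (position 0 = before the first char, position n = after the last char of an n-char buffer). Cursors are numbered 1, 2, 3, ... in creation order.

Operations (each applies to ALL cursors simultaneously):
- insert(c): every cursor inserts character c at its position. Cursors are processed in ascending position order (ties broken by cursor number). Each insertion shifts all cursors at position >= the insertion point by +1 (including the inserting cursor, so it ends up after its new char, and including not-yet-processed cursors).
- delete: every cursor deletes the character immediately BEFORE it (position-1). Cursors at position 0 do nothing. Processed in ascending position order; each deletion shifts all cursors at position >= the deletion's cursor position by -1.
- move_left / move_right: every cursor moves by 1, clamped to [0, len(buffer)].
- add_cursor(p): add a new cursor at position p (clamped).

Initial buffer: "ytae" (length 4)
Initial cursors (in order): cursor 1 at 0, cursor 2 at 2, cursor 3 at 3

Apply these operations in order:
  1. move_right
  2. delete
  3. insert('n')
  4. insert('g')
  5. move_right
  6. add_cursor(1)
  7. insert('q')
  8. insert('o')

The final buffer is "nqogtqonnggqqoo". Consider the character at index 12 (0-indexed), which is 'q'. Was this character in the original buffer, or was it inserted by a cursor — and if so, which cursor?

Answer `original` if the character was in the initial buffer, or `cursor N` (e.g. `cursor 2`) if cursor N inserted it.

Answer: cursor 3

Derivation:
After op 1 (move_right): buffer="ytae" (len 4), cursors c1@1 c2@3 c3@4, authorship ....
After op 2 (delete): buffer="t" (len 1), cursors c1@0 c2@1 c3@1, authorship .
After op 3 (insert('n')): buffer="ntnn" (len 4), cursors c1@1 c2@4 c3@4, authorship 1.23
After op 4 (insert('g')): buffer="ngtnngg" (len 7), cursors c1@2 c2@7 c3@7, authorship 11.2323
After op 5 (move_right): buffer="ngtnngg" (len 7), cursors c1@3 c2@7 c3@7, authorship 11.2323
After op 6 (add_cursor(1)): buffer="ngtnngg" (len 7), cursors c4@1 c1@3 c2@7 c3@7, authorship 11.2323
After op 7 (insert('q')): buffer="nqgtqnnggqq" (len 11), cursors c4@2 c1@5 c2@11 c3@11, authorship 141.1232323
After op 8 (insert('o')): buffer="nqogtqonnggqqoo" (len 15), cursors c4@3 c1@7 c2@15 c3@15, authorship 1441.1123232323
Authorship (.=original, N=cursor N): 1 4 4 1 . 1 1 2 3 2 3 2 3 2 3
Index 12: author = 3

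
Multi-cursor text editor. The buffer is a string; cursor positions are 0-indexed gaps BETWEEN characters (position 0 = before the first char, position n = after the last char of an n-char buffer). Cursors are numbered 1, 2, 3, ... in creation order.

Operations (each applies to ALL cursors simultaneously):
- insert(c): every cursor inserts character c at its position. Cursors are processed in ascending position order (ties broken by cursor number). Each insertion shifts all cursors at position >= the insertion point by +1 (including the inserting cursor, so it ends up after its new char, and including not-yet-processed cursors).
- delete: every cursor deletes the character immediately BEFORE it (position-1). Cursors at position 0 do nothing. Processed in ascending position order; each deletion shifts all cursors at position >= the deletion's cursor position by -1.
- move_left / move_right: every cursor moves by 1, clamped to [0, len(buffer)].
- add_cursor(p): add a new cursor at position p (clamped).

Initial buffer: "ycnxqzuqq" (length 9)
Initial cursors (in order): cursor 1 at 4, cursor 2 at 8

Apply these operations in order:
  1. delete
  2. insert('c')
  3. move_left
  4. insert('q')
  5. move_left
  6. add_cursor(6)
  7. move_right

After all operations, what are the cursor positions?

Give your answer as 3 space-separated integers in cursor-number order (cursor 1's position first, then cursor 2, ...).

Answer: 4 9 7

Derivation:
After op 1 (delete): buffer="ycnqzuq" (len 7), cursors c1@3 c2@6, authorship .......
After op 2 (insert('c')): buffer="ycncqzucq" (len 9), cursors c1@4 c2@8, authorship ...1...2.
After op 3 (move_left): buffer="ycncqzucq" (len 9), cursors c1@3 c2@7, authorship ...1...2.
After op 4 (insert('q')): buffer="ycnqcqzuqcq" (len 11), cursors c1@4 c2@9, authorship ...11...22.
After op 5 (move_left): buffer="ycnqcqzuqcq" (len 11), cursors c1@3 c2@8, authorship ...11...22.
After op 6 (add_cursor(6)): buffer="ycnqcqzuqcq" (len 11), cursors c1@3 c3@6 c2@8, authorship ...11...22.
After op 7 (move_right): buffer="ycnqcqzuqcq" (len 11), cursors c1@4 c3@7 c2@9, authorship ...11...22.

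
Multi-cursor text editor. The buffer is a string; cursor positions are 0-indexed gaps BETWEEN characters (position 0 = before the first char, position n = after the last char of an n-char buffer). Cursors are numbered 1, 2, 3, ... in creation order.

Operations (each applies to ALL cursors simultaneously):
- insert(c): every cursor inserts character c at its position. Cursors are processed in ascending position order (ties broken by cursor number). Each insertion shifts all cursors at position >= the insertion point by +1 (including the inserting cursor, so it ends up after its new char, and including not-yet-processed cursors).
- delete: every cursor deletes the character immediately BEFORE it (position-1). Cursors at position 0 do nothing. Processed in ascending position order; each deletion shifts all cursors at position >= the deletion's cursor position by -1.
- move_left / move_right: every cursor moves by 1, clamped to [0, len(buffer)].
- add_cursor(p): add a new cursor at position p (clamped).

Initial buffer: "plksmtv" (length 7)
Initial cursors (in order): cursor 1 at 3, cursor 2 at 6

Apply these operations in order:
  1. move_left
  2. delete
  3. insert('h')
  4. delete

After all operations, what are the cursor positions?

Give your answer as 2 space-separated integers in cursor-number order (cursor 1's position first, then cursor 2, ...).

After op 1 (move_left): buffer="plksmtv" (len 7), cursors c1@2 c2@5, authorship .......
After op 2 (delete): buffer="pkstv" (len 5), cursors c1@1 c2@3, authorship .....
After op 3 (insert('h')): buffer="phkshtv" (len 7), cursors c1@2 c2@5, authorship .1..2..
After op 4 (delete): buffer="pkstv" (len 5), cursors c1@1 c2@3, authorship .....

Answer: 1 3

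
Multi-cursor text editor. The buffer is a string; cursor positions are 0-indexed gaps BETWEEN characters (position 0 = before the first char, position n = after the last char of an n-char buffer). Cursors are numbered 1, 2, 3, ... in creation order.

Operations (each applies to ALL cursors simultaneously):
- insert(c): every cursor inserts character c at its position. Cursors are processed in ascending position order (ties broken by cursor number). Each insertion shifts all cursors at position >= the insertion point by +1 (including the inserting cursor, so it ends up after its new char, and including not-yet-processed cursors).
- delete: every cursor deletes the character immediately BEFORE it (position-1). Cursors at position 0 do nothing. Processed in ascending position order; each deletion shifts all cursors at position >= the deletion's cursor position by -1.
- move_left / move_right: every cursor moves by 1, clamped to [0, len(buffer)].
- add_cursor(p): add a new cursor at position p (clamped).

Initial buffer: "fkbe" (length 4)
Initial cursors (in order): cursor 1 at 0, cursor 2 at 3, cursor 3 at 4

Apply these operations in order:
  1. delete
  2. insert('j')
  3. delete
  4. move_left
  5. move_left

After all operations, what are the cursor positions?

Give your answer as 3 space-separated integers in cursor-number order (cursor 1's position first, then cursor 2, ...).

Answer: 0 0 0

Derivation:
After op 1 (delete): buffer="fk" (len 2), cursors c1@0 c2@2 c3@2, authorship ..
After op 2 (insert('j')): buffer="jfkjj" (len 5), cursors c1@1 c2@5 c3@5, authorship 1..23
After op 3 (delete): buffer="fk" (len 2), cursors c1@0 c2@2 c3@2, authorship ..
After op 4 (move_left): buffer="fk" (len 2), cursors c1@0 c2@1 c3@1, authorship ..
After op 5 (move_left): buffer="fk" (len 2), cursors c1@0 c2@0 c3@0, authorship ..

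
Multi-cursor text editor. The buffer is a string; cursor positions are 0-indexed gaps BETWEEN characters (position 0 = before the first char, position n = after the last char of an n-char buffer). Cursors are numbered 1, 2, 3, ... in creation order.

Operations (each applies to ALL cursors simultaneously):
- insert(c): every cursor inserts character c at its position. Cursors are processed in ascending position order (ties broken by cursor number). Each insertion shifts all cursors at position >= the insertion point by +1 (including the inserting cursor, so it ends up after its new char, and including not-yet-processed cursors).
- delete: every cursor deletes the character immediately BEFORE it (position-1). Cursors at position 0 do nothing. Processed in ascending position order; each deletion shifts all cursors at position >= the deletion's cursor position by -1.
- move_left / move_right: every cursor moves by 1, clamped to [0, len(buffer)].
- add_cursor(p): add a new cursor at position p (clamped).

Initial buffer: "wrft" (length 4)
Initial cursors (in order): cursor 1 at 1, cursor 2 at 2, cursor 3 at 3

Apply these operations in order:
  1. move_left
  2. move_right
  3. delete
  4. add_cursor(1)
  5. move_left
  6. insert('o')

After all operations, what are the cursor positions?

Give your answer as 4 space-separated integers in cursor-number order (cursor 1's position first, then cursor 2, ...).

After op 1 (move_left): buffer="wrft" (len 4), cursors c1@0 c2@1 c3@2, authorship ....
After op 2 (move_right): buffer="wrft" (len 4), cursors c1@1 c2@2 c3@3, authorship ....
After op 3 (delete): buffer="t" (len 1), cursors c1@0 c2@0 c3@0, authorship .
After op 4 (add_cursor(1)): buffer="t" (len 1), cursors c1@0 c2@0 c3@0 c4@1, authorship .
After op 5 (move_left): buffer="t" (len 1), cursors c1@0 c2@0 c3@0 c4@0, authorship .
After op 6 (insert('o')): buffer="oooot" (len 5), cursors c1@4 c2@4 c3@4 c4@4, authorship 1234.

Answer: 4 4 4 4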